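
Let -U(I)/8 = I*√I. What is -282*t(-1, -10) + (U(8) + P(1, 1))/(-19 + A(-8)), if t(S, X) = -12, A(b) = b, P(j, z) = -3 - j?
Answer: 91372/27 + 128*√2/27 ≈ 3390.9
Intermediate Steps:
U(I) = -8*I^(3/2) (U(I) = -8*I*√I = -8*I^(3/2))
-282*t(-1, -10) + (U(8) + P(1, 1))/(-19 + A(-8)) = -282*(-12) + (-128*√2 + (-3 - 1*1))/(-19 - 8) = 3384 + (-128*√2 + (-3 - 1))/(-27) = 3384 + (-128*√2 - 4)*(-1/27) = 3384 + (-4 - 128*√2)*(-1/27) = 3384 + (4/27 + 128*√2/27) = 91372/27 + 128*√2/27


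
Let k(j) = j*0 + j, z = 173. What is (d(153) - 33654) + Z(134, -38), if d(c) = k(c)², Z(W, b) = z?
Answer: -10072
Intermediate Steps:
Z(W, b) = 173
k(j) = j (k(j) = 0 + j = j)
d(c) = c²
(d(153) - 33654) + Z(134, -38) = (153² - 33654) + 173 = (23409 - 33654) + 173 = -10245 + 173 = -10072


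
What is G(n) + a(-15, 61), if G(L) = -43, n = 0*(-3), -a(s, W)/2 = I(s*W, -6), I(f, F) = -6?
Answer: -31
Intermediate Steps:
a(s, W) = 12 (a(s, W) = -2*(-6) = 12)
n = 0
G(n) + a(-15, 61) = -43 + 12 = -31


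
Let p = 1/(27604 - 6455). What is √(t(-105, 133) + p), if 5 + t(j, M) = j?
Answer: I*√49200800961/21149 ≈ 10.488*I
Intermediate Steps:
p = 1/21149 ≈ 4.7284e-5
t(j, M) = -5 + j
√(t(-105, 133) + p) = √((-5 - 105) + 1/21149) = √(-110 + 1/21149) = √(-2326389/21149) = I*√49200800961/21149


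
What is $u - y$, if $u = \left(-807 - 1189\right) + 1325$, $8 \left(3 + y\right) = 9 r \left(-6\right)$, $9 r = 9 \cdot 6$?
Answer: $- \frac{1255}{2} \approx -627.5$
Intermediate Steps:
$r = 6$ ($r = \frac{9 \cdot 6}{9} = \frac{1}{9} \cdot 54 = 6$)
$y = - \frac{87}{2}$ ($y = -3 + \frac{9 \cdot 6 \left(-6\right)}{8} = -3 + \frac{54 \left(-6\right)}{8} = -3 + \frac{1}{8} \left(-324\right) = -3 - \frac{81}{2} = - \frac{87}{2} \approx -43.5$)
$u = -671$ ($u = -1996 + 1325 = -671$)
$u - y = -671 - - \frac{87}{2} = -671 + \frac{87}{2} = - \frac{1255}{2}$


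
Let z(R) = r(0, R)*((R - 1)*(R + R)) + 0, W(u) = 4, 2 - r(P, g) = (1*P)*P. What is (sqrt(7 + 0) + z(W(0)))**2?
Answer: (48 + sqrt(7))**2 ≈ 2565.0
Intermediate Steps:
r(P, g) = 2 - P**2 (r(P, g) = 2 - 1*P*P = 2 - P*P = 2 - P**2)
z(R) = 4*R*(-1 + R) (z(R) = (2 - 1*0**2)*((R - 1)*(R + R)) + 0 = (2 - 1*0)*((-1 + R)*(2*R)) + 0 = (2 + 0)*(2*R*(-1 + R)) + 0 = 2*(2*R*(-1 + R)) + 0 = 4*R*(-1 + R) + 0 = 4*R*(-1 + R))
(sqrt(7 + 0) + z(W(0)))**2 = (sqrt(7 + 0) + 4*4*(-1 + 4))**2 = (sqrt(7) + 4*4*3)**2 = (sqrt(7) + 48)**2 = (48 + sqrt(7))**2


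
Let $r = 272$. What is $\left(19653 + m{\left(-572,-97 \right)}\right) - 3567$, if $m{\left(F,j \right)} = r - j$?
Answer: $16455$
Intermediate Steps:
$m{\left(F,j \right)} = 272 - j$
$\left(19653 + m{\left(-572,-97 \right)}\right) - 3567 = \left(19653 + \left(272 - -97\right)\right) - 3567 = \left(19653 + \left(272 + 97\right)\right) - 3567 = \left(19653 + 369\right) - 3567 = 20022 - 3567 = 16455$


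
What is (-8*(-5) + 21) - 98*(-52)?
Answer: 5157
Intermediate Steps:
(-8*(-5) + 21) - 98*(-52) = (40 + 21) + 5096 = 61 + 5096 = 5157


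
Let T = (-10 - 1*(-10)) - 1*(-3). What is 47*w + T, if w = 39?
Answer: 1836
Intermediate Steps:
T = 3 (T = (-10 + 10) + 3 = 0 + 3 = 3)
47*w + T = 47*39 + 3 = 1833 + 3 = 1836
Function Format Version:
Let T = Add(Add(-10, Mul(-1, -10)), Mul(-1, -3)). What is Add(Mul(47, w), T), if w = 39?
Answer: 1836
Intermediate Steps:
T = 3 (T = Add(Add(-10, 10), 3) = Add(0, 3) = 3)
Add(Mul(47, w), T) = Add(Mul(47, 39), 3) = Add(1833, 3) = 1836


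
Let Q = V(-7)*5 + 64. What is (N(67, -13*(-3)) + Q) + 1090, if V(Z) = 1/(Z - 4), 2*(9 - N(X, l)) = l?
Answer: 25147/22 ≈ 1143.0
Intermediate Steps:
N(X, l) = 9 - l/2
V(Z) = 1/(-4 + Z)
Q = 699/11 (Q = 5/(-4 - 7) + 64 = 5/(-11) + 64 = -1/11*5 + 64 = -5/11 + 64 = 699/11 ≈ 63.545)
(N(67, -13*(-3)) + Q) + 1090 = ((9 - (-13)*(-3)/2) + 699/11) + 1090 = ((9 - ½*39) + 699/11) + 1090 = ((9 - 39/2) + 699/11) + 1090 = (-21/2 + 699/11) + 1090 = 1167/22 + 1090 = 25147/22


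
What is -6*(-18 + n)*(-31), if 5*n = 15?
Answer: -2790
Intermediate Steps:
n = 3 (n = (⅕)*15 = 3)
-6*(-18 + n)*(-31) = -6*(-18 + 3)*(-31) = -6*(-15)*(-31) = 90*(-31) = -2790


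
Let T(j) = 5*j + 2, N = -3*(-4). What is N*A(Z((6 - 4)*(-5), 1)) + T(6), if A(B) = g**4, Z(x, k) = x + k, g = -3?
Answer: 1004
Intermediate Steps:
N = 12
Z(x, k) = k + x
T(j) = 2 + 5*j
A(B) = 81 (A(B) = (-3)**4 = 81)
N*A(Z((6 - 4)*(-5), 1)) + T(6) = 12*81 + (2 + 5*6) = 972 + (2 + 30) = 972 + 32 = 1004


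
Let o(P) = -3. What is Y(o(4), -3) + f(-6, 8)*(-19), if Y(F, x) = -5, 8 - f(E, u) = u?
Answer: -5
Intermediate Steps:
f(E, u) = 8 - u
Y(o(4), -3) + f(-6, 8)*(-19) = -5 + (8 - 1*8)*(-19) = -5 + (8 - 8)*(-19) = -5 + 0*(-19) = -5 + 0 = -5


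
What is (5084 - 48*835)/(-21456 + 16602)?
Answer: 17498/2427 ≈ 7.2097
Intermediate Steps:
(5084 - 48*835)/(-21456 + 16602) = (5084 - 40080)/(-4854) = -34996*(-1/4854) = 17498/2427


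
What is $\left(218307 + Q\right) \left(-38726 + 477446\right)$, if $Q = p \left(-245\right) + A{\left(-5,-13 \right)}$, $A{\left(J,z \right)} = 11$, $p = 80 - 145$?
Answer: $102767088960$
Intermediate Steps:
$p = -65$
$Q = 15936$ ($Q = \left(-65\right) \left(-245\right) + 11 = 15925 + 11 = 15936$)
$\left(218307 + Q\right) \left(-38726 + 477446\right) = \left(218307 + 15936\right) \left(-38726 + 477446\right) = 234243 \cdot 438720 = 102767088960$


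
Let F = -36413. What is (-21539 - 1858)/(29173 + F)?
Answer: 23397/7240 ≈ 3.2316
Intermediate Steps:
(-21539 - 1858)/(29173 + F) = (-21539 - 1858)/(29173 - 36413) = -23397/(-7240) = -23397*(-1/7240) = 23397/7240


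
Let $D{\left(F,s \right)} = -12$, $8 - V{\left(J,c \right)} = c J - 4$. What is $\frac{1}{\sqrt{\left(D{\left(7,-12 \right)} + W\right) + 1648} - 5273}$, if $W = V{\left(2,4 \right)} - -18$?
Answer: $- \frac{5273}{27802871} - \frac{\sqrt{1658}}{27802871} \approx -0.00019112$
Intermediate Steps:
$V{\left(J,c \right)} = 12 - J c$ ($V{\left(J,c \right)} = 8 - \left(c J - 4\right) = 8 - \left(J c - 4\right) = 8 - \left(-4 + J c\right) = 12 - J c$)
$W = 22$ ($W = \left(12 - 2 \cdot 4\right) - -18 = \left(12 - 8\right) + 18 = 4 + 18 = 22$)
$\frac{1}{\sqrt{\left(D{\left(7,-12 \right)} + W\right) + 1648} - 5273} = \frac{1}{\sqrt{\left(-12 + 22\right) + 1648} - 5273} = \frac{1}{\sqrt{10 + 1648} - 5273} = \frac{1}{\sqrt{1658} - 5273} = \frac{1}{-5273 + \sqrt{1658}}$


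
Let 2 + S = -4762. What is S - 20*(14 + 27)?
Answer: -5584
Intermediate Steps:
S = -4764 (S = -2 - 4762 = -4764)
S - 20*(14 + 27) = -4764 - 20*(14 + 27) = -4764 - 20*41 = -4764 - 1*820 = -4764 - 820 = -5584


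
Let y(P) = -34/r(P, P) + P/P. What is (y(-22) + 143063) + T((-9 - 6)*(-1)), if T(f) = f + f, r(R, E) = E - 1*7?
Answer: 4149760/29 ≈ 1.4310e+5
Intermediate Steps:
r(R, E) = -7 + E (r(R, E) = E - 7 = -7 + E)
y(P) = 1 - 34/(-7 + P) (y(P) = -34/(-7 + P) + P/P = -34/(-7 + P) + 1 = 1 - 34/(-7 + P))
T(f) = 2*f
(y(-22) + 143063) + T((-9 - 6)*(-1)) = ((-41 - 22)/(-7 - 22) + 143063) + 2*((-9 - 6)*(-1)) = (-63/(-29) + 143063) + 2*(-15*(-1)) = (-1/29*(-63) + 143063) + 2*15 = (63/29 + 143063) + 30 = 4148890/29 + 30 = 4149760/29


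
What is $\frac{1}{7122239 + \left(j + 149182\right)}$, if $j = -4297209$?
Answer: $\frac{1}{2974212} \approx 3.3622 \cdot 10^{-7}$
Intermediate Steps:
$\frac{1}{7122239 + \left(j + 149182\right)} = \frac{1}{7122239 + \left(-4297209 + 149182\right)} = \frac{1}{7122239 - 4148027} = \frac{1}{2974212}$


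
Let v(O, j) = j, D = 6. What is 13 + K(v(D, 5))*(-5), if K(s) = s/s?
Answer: 8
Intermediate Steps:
K(s) = 1
13 + K(v(D, 5))*(-5) = 13 + 1*(-5) = 13 - 5 = 8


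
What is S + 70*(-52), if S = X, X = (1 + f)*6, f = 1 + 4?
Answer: -3604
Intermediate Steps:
f = 5
X = 36 (X = (1 + 5)*6 = 6*6 = 36)
S = 36
S + 70*(-52) = 36 + 70*(-52) = 36 - 3640 = -3604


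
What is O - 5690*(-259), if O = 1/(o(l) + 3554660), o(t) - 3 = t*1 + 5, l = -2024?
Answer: 5235566989241/3552644 ≈ 1.4737e+6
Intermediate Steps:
o(t) = 8 + t (o(t) = 3 + (t*1 + 5) = 3 + (t + 5) = 3 + (5 + t) = 8 + t)
O = 1/3552644 (O = 1/((8 - 2024) + 3554660) = 1/(-2016 + 3554660) = 1/3552644 ≈ 2.8148e-7)
O - 5690*(-259) = 1/3552644 - 5690*(-259) = 1/3552644 - 1*(-1473710) = 1/3552644 + 1473710 = 5235566989241/3552644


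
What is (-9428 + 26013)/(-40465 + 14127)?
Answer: -16585/26338 ≈ -0.62970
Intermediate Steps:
(-9428 + 26013)/(-40465 + 14127) = 16585/(-26338) = 16585*(-1/26338) = -16585/26338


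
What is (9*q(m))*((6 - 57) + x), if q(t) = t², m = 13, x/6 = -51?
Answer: -542997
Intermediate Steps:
x = -306 (x = 6*(-51) = -306)
(9*q(m))*((6 - 57) + x) = (9*13²)*((6 - 57) - 306) = (9*169)*(-51 - 306) = 1521*(-357) = -542997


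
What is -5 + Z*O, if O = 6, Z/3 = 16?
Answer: 283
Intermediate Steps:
Z = 48 (Z = 3*16 = 48)
-5 + Z*O = -5 + 48*6 = -5 + 288 = 283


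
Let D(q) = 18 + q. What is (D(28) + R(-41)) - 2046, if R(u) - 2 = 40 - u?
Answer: -1917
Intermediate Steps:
R(u) = 42 - u (R(u) = 2 + (40 - u) = 42 - u)
(D(28) + R(-41)) - 2046 = ((18 + 28) + (42 - 1*(-41))) - 2046 = (46 + (42 + 41)) - 2046 = (46 + 83) - 2046 = 129 - 2046 = -1917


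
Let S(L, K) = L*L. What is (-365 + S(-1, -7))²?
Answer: 132496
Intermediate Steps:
S(L, K) = L²
(-365 + S(-1, -7))² = (-365 + (-1)²)² = (-365 + 1)² = (-364)² = 132496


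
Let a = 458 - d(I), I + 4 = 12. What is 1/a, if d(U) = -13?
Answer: 1/471 ≈ 0.0021231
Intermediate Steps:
I = 8 (I = -4 + 12 = 8)
a = 471 (a = 458 - 1*(-13) = 458 + 13 = 471)
1/a = 1/471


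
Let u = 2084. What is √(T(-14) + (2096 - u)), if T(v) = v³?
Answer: 2*I*√683 ≈ 52.269*I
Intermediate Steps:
√(T(-14) + (2096 - u)) = √((-14)³ + (2096 - 1*2084)) = √(-2744 + (2096 - 2084)) = √(-2744 + 12) = √(-2732) = 2*I*√683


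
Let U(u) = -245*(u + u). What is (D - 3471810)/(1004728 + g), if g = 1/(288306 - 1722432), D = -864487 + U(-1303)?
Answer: -5303149844202/1440906547727 ≈ -3.6804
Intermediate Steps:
U(u) = -490*u
D = -226017 (D = -864487 - 490*(-1303) = -864487 + 638470 = -226017)
g = -1/1434126 (g = 1/(-1434126) = -1/1434126 ≈ -6.9729e-7)
(D - 3471810)/(1004728 + g) = (-226017 - 3471810)/(1004728 - 1/1434126) = -3697827/1440906547727/1434126 = -3697827*1434126/1440906547727 = -5303149844202/1440906547727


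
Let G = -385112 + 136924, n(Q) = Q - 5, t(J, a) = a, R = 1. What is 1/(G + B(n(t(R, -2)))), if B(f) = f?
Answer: -1/248195 ≈ -4.0291e-6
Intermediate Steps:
n(Q) = -5 + Q
G = -248188
1/(G + B(n(t(R, -2)))) = 1/(-248188 + (-5 - 2)) = 1/(-248188 - 7) = 1/(-248195) = -1/248195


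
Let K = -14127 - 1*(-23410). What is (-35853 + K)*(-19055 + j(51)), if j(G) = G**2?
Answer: 437182780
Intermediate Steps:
K = 9283 (K = -14127 + 23410 = 9283)
(-35853 + K)*(-19055 + j(51)) = (-35853 + 9283)*(-19055 + 51**2) = -26570*(-19055 + 2601) = -26570*(-16454) = 437182780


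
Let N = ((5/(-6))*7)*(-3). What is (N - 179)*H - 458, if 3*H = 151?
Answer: -51521/6 ≈ -8586.8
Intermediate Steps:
H = 151/3 (H = (⅓)*151 = 151/3 ≈ 50.333)
N = 35/2 (N = ((5*(-⅙))*7)*(-3) = -⅚*7*(-3) = -35/6*(-3) = 35/2 ≈ 17.500)
(N - 179)*H - 458 = (35/2 - 179)*(151/3) - 458 = -323/2*151/3 - 458 = -48773/6 - 458 = -51521/6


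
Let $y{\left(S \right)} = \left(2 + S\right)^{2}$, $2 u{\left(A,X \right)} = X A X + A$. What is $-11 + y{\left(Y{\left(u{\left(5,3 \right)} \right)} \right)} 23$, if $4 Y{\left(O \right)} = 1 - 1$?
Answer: $81$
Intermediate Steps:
$u{\left(A,X \right)} = \frac{A}{2} + \frac{A X^{2}}{2}$ ($u{\left(A,X \right)} = \frac{X A X + A}{2} = \frac{A X X + A}{2} = \frac{A X^{2} + A}{2} = \frac{A + A X^{2}}{2} = \frac{A}{2} + \frac{A X^{2}}{2}$)
$Y{\left(O \right)} = 0$ ($Y{\left(O \right)} = \frac{1 - 1}{4} = \frac{1}{4} \cdot 0 = 0$)
$-11 + y{\left(Y{\left(u{\left(5,3 \right)} \right)} \right)} 23 = -11 + \left(2 + 0\right)^{2} \cdot 23 = -11 + 2^{2} \cdot 23 = -11 + 4 \cdot 23 = -11 + 92 = 81$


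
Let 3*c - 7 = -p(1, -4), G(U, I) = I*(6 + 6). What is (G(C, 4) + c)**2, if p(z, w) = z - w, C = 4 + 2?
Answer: 21316/9 ≈ 2368.4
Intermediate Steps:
C = 6
G(U, I) = 12*I (G(U, I) = I*12 = 12*I)
c = 2/3 (c = 7/3 + (-(1 - 1*(-4)))/3 = 7/3 + (-(1 + 4))/3 = 7/3 + (-1*5)/3 = 7/3 + (1/3)*(-5) = 7/3 - 5/3 = 2/3 ≈ 0.66667)
(G(C, 4) + c)**2 = (12*4 + 2/3)**2 = (48 + 2/3)**2 = (146/3)**2 = 21316/9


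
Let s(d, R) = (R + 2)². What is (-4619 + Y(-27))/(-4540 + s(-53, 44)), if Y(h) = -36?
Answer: 4655/2424 ≈ 1.9204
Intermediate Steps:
s(d, R) = (2 + R)²
(-4619 + Y(-27))/(-4540 + s(-53, 44)) = (-4619 - 36)/(-4540 + (2 + 44)²) = -4655/(-4540 + 46²) = -4655/(-4540 + 2116) = -4655/(-2424) = -4655*(-1/2424) = 4655/2424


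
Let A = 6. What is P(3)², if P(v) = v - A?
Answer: 9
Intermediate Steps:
P(v) = -6 + v (P(v) = v - 1*6 = v - 6 = -6 + v)
P(3)² = (-6 + 3)² = (-3)² = 9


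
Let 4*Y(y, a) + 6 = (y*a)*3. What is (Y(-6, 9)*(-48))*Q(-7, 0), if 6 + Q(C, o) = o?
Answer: -12096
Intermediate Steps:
Q(C, o) = -6 + o
Y(y, a) = -3/2 + 3*a*y/4 (Y(y, a) = -3/2 + ((y*a)*3)/4 = -3/2 + ((a*y)*3)/4 = -3/2 + (3*a*y)/4 = -3/2 + 3*a*y/4)
(Y(-6, 9)*(-48))*Q(-7, 0) = ((-3/2 + (¾)*9*(-6))*(-48))*(-6 + 0) = ((-3/2 - 81/2)*(-48))*(-6) = -42*(-48)*(-6) = 2016*(-6) = -12096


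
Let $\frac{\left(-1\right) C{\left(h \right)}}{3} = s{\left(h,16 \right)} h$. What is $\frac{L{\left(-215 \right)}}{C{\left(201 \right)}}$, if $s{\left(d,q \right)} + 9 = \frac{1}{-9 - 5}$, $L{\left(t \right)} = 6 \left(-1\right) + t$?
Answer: $- \frac{3094}{76581} \approx -0.040402$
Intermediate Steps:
$L{\left(t \right)} = -6 + t$
$s{\left(d,q \right)} = - \frac{127}{14}$ ($s{\left(d,q \right)} = -9 + \frac{1}{-9 - 5} = -9 + \frac{1}{-14} = -9 - \frac{1}{14} = - \frac{127}{14}$)
$C{\left(h \right)} = \frac{381 h}{14}$ ($C{\left(h \right)} = - 3 \left(- \frac{127 h}{14}\right) = \frac{381 h}{14}$)
$\frac{L{\left(-215 \right)}}{C{\left(201 \right)}} = \frac{-6 - 215}{\frac{381}{14} \cdot 201} = - \frac{221}{\frac{76581}{14}} = \left(-221\right) \frac{14}{76581} = - \frac{3094}{76581}$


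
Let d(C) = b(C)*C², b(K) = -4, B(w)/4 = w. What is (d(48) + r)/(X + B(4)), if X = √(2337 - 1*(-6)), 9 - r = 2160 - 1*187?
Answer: 178880/2087 - 11180*√2343/2087 ≈ -173.59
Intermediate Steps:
r = -1964 (r = 9 - (2160 - 1*187) = 9 - (2160 - 187) = 9 - 1*1973 = 9 - 1973 = -1964)
B(w) = 4*w
X = √2343 (X = √(2337 + 6) = √2343 ≈ 48.405)
d(C) = -4*C²
(d(48) + r)/(X + B(4)) = (-4*48² - 1964)/(√2343 + 4*4) = (-4*2304 - 1964)/(√2343 + 16) = (-9216 - 1964)/(16 + √2343) = -11180/(16 + √2343)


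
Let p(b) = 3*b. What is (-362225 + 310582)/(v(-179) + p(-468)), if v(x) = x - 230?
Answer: 51643/1813 ≈ 28.485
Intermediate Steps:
v(x) = -230 + x
(-362225 + 310582)/(v(-179) + p(-468)) = (-362225 + 310582)/((-230 - 179) + 3*(-468)) = -51643/(-409 - 1404) = -51643/(-1813) = -51643*(-1/1813) = 51643/1813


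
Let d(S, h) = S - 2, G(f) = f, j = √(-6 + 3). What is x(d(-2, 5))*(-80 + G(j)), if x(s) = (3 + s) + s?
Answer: 400 - 5*I*√3 ≈ 400.0 - 8.6602*I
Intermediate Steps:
j = I*√3 (j = √(-3) = I*√3 ≈ 1.732*I)
d(S, h) = -2 + S
x(s) = 3 + 2*s
x(d(-2, 5))*(-80 + G(j)) = (3 + 2*(-2 - 2))*(-80 + I*√3) = (3 + 2*(-4))*(-80 + I*√3) = (3 - 8)*(-80 + I*√3) = -5*(-80 + I*√3) = 400 - 5*I*√3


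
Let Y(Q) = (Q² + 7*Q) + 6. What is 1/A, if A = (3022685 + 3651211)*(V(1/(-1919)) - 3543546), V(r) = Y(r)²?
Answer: -13561255518721/320710369178924001340331760 ≈ -4.2285e-14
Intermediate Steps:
Y(Q) = 6 + Q² + 7*Q
V(r) = (6 + r² + 7*r)²
A = -320710369178924001340331760/13561255518721 (A = (3022685 + 3651211)*((6 + (1/(-1919))² + 7/(-1919))² - 3543546) = 6673896*((6 + (-1/1919)² + 7*(-1/1919))² - 3543546) = 6673896*((6 + 1/3682561 - 7/1919)² - 3543546) = 6673896*((22081934/3682561)² - 3543546) = 6673896*(487611809180356/13561255518721 - 3543546) = 6673896*(-48054445136532544310/13561255518721) = -320710369178924001340331760/13561255518721 ≈ -2.3649e+13)
1/A = 1/(-320710369178924001340331760/13561255518721) = -13561255518721/320710369178924001340331760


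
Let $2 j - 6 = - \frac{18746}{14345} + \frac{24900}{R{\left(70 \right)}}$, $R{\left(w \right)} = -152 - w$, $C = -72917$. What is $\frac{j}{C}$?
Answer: $\frac{28520381}{38701791505} \approx 0.00073693$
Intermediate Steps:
$j = - \frac{28520381}{530765}$ ($j = 3 + \frac{- \frac{18746}{14345} + \frac{24900}{-152 - 70}}{2} = 3 + \frac{\left(-18746\right) \frac{1}{14345} + \frac{24900}{-152 - 70}}{2} = 3 + \frac{- \frac{18746}{14345} + \frac{24900}{-222}}{2} = 3 + \frac{- \frac{18746}{14345} + 24900 \left(- \frac{1}{222}\right)}{2} = 3 + \frac{- \frac{18746}{14345} - \frac{4150}{37}}{2} = 3 + \frac{1}{2} \left(- \frac{60225352}{530765}\right) = 3 - \frac{30112676}{530765} = - \frac{28520381}{530765} \approx -53.734$)
$\frac{j}{C} = - \frac{28520381}{530765 \left(-72917\right)} = \left(- \frac{28520381}{530765}\right) \left(- \frac{1}{72917}\right) = \frac{28520381}{38701791505}$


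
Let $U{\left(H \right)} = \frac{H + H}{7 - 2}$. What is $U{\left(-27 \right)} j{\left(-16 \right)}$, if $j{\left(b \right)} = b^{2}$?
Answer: $- \frac{13824}{5} \approx -2764.8$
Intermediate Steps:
$U{\left(H \right)} = \frac{2 H}{5}$
$U{\left(-27 \right)} j{\left(-16 \right)} = \frac{2}{5} \left(-27\right) \left(-16\right)^{2} = \left(- \frac{54}{5}\right) 256 = - \frac{13824}{5}$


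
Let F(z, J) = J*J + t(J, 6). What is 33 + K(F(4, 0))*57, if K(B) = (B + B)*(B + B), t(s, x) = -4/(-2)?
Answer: 945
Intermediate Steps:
t(s, x) = 2 (t(s, x) = -4*(-1/2) = 2)
F(z, J) = 2 + J**2 (F(z, J) = J*J + 2 = J**2 + 2 = 2 + J**2)
K(B) = 4*B**2 (K(B) = (2*B)*(2*B) = 4*B**2)
33 + K(F(4, 0))*57 = 33 + (4*(2 + 0**2)**2)*57 = 33 + (4*(2 + 0)**2)*57 = 33 + (4*2**2)*57 = 33 + (4*4)*57 = 33 + 16*57 = 33 + 912 = 945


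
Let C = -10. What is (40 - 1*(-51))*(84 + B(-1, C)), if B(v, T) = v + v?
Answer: 7462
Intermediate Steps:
B(v, T) = 2*v
(40 - 1*(-51))*(84 + B(-1, C)) = (40 - 1*(-51))*(84 + 2*(-1)) = (40 + 51)*(84 - 2) = 91*82 = 7462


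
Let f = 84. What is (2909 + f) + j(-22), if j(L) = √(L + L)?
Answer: 2993 + 2*I*√11 ≈ 2993.0 + 6.6332*I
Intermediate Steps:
j(L) = √2*√L (j(L) = √(2*L) = √2*√L)
(2909 + f) + j(-22) = (2909 + 84) + √2*√(-22) = 2993 + √2*(I*√22) = 2993 + 2*I*√11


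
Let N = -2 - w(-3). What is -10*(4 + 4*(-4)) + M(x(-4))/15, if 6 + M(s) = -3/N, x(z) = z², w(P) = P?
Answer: 597/5 ≈ 119.40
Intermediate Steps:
N = 1 (N = -2 - 1*(-3) = -2 + 3 = 1)
M(s) = -9 (M(s) = -6 - 3/1 = -6 - 3*1 = -6 - 3 = -9)
-10*(4 + 4*(-4)) + M(x(-4))/15 = -10*(4 + 4*(-4)) - 9/15 = -10*(4 - 16) - 9*1/15 = -10*(-12) - ⅗ = 120 - ⅗ = 597/5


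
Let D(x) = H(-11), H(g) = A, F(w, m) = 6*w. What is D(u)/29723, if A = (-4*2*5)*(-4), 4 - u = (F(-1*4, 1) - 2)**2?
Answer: 160/29723 ≈ 0.0053830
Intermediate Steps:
u = -672 (u = 4 - (6*(-1*4) - 2)**2 = 4 - (6*(-4) - 2)**2 = 4 - (-24 - 2)**2 = 4 - 1*(-26)**2 = 4 - 1*676 = 4 - 676 = -672)
A = 160 (A = -8*5*(-4) = -40*(-4) = 160)
H(g) = 160
D(x) = 160
D(u)/29723 = 160/29723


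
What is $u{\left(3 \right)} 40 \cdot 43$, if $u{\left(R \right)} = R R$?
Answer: $15480$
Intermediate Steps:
$u{\left(R \right)} = R^{2}$
$u{\left(3 \right)} 40 \cdot 43 = 3^{2} \cdot 40 \cdot 43 = 9 \cdot 40 \cdot 43 = 360 \cdot 43 = 15480$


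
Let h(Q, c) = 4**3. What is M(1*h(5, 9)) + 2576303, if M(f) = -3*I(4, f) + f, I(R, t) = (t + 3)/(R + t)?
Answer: 175192755/68 ≈ 2.5764e+6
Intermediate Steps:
I(R, t) = (3 + t)/(R + t)
h(Q, c) = 64
M(f) = f - 3*(3 + f)/(4 + f) (M(f) = -3*(3 + f)/(4 + f) + f = f - 3*(3 + f)/(4 + f))
M(1*h(5, 9)) + 2576303 = (-9 + 1*64 + (1*64)**2)/(4 + 1*64) + 2576303 = (-9 + 64 + 64**2)/(4 + 64) + 2576303 = (-9 + 64 + 4096)/68 + 2576303 = (1/68)*4151 + 2576303 = 4151/68 + 2576303 = 175192755/68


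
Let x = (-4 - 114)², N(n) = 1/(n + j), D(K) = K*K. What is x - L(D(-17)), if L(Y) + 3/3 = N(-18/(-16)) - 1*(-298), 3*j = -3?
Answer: 13619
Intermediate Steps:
j = -1 (j = (⅓)*(-3) = -1)
D(K) = K²
N(n) = 1/(-1 + n) (N(n) = 1/(n - 1) = 1/(-1 + n))
x = 13924 (x = (-118)² = 13924)
L(Y) = 305 (L(Y) = -1 + (1/(-1 - 18/(-16)) - 1*(-298)) = -1 + (1/(-1 - 18*(-1/16)) + 298) = -1 + (1/(-1 + 9/8) + 298) = -1 + (1/(⅛) + 298) = -1 + (8 + 298) = -1 + 306 = 305)
x - L(D(-17)) = 13924 - 1*305 = 13924 - 305 = 13619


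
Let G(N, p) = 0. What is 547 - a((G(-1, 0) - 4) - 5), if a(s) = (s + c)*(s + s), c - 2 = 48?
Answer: 1285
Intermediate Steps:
c = 50 (c = 2 + 48 = 50)
a(s) = 2*s*(50 + s) (a(s) = (s + 50)*(s + s) = (50 + s)*(2*s) = 2*s*(50 + s))
547 - a((G(-1, 0) - 4) - 5) = 547 - 2*((0 - 4) - 5)*(50 + ((0 - 4) - 5)) = 547 - 2*(-4 - 5)*(50 + (-4 - 5)) = 547 - 2*(-9)*(50 - 9) = 547 - 2*(-9)*41 = 547 - 1*(-738) = 547 + 738 = 1285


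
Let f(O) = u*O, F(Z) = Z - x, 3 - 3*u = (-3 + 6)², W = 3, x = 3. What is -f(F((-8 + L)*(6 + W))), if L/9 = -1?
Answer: -312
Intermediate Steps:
L = -9 (L = 9*(-1) = -9)
u = -2 (u = 1 - (-3 + 6)²/3 = 1 - ⅓*3² = 1 - ⅓*9 = 1 - 3 = -2)
F(Z) = -3 + Z (F(Z) = Z - 1*3 = Z - 3 = -3 + Z)
f(O) = -2*O
-f(F((-8 + L)*(6 + W))) = -(-2)*(-3 + (-8 - 9)*(6 + 3)) = -(-2)*(-3 - 17*9) = -(-2)*(-3 - 153) = -(-2)*(-156) = -1*312 = -312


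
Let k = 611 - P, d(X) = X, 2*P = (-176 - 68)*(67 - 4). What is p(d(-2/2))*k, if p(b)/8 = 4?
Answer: 265504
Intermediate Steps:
P = -7686 (P = ((-176 - 68)*(67 - 4))/2 = (-244*63)/2 = (½)*(-15372) = -7686)
p(b) = 32 (p(b) = 8*4 = 32)
k = 8297 (k = 611 - 1*(-7686) = 611 + 7686 = 8297)
p(d(-2/2))*k = 32*8297 = 265504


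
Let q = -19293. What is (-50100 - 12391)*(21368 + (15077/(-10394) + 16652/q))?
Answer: -267742182773416637/200531442 ≈ -1.3352e+9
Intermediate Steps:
(-50100 - 12391)*(21368 + (15077/(-10394) + 16652/q)) = (-50100 - 12391)*(21368 + (15077/(-10394) + 16652/(-19293))) = -62491*(21368 + (15077*(-1/10394) + 16652*(-1/19293))) = -62491*(21368 + (-15077/10394 - 16652/19293)) = -62491*(21368 - 463961449/200531442) = -62491*4284491891207/200531442 = -267742182773416637/200531442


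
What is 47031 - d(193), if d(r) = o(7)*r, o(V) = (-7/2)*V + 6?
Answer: 101203/2 ≈ 50602.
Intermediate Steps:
o(V) = 6 - 7*V/2 (o(V) = (-7*½)*V + 6 = -7*V/2 + 6 = 6 - 7*V/2)
d(r) = -37*r/2 (d(r) = (6 - 7/2*7)*r = (6 - 49/2)*r = -37*r/2)
47031 - d(193) = 47031 - (-37)*193/2 = 47031 - 1*(-7141/2) = 47031 + 7141/2 = 101203/2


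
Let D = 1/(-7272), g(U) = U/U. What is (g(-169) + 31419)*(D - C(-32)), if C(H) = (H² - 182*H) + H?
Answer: -389340560815/1818 ≈ -2.1416e+8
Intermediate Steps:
g(U) = 1
C(H) = H² - 181*H
D = -1/7272 ≈ -0.00013751
(g(-169) + 31419)*(D - C(-32)) = (1 + 31419)*(-1/7272 - (-32)*(-181 - 32)) = 31420*(-1/7272 - (-32)*(-213)) = 31420*(-1/7272 - 1*6816) = 31420*(-1/7272 - 6816) = 31420*(-49565953/7272) = -389340560815/1818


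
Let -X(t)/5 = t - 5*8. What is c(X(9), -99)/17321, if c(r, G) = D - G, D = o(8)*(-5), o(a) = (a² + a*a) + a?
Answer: -581/17321 ≈ -0.033543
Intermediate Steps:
o(a) = a + 2*a² (o(a) = (a² + a²) + a = 2*a² + a = a + 2*a²)
X(t) = 200 - 5*t (X(t) = -5*(t - 5*8) = -5*(t - 40) = -5*(-40 + t) = 200 - 5*t)
D = -680 (D = (8*(1 + 2*8))*(-5) = (8*(1 + 16))*(-5) = (8*17)*(-5) = 136*(-5) = -680)
c(r, G) = -680 - G
c(X(9), -99)/17321 = (-680 - 1*(-99))/17321 = (-680 + 99)*(1/17321) = -581*1/17321 = -581/17321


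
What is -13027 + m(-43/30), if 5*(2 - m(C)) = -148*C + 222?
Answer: -983387/75 ≈ -13112.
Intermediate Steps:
m(C) = -212/5 + 148*C/5 (m(C) = 2 - (-148*C + 222)/5 = 2 - (222 - 148*C)/5 = 2 + (-222/5 + 148*C/5) = -212/5 + 148*C/5)
-13027 + m(-43/30) = -13027 + (-212/5 + 148*(-43/30)/5) = -13027 + (-212/5 + 148*(-43*1/30)/5) = -13027 + (-212/5 + (148/5)*(-43/30)) = -13027 + (-212/5 - 3182/75) = -13027 - 6362/75 = -983387/75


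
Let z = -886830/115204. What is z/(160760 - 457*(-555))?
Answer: -88683/4773996158 ≈ -1.8576e-5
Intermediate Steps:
z = -443415/57602 (z = -886830*1/115204 = -443415/57602 ≈ -7.6979)
z/(160760 - 457*(-555)) = -443415/(57602*(160760 - 457*(-555))) = -443415/(57602*(160760 + 253635)) = -443415/57602/414395 = -443415/57602*1/414395 = -88683/4773996158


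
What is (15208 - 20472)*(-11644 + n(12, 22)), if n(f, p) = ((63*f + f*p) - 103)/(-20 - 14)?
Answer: 1044411816/17 ≈ 6.1436e+7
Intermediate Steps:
n(f, p) = 103/34 - 63*f/34 - f*p/34 (n(f, p) = (-103 + 63*f + f*p)/(-34) = (-103 + 63*f + f*p)*(-1/34) = 103/34 - 63*f/34 - f*p/34)
(15208 - 20472)*(-11644 + n(12, 22)) = (15208 - 20472)*(-11644 + (103/34 - 63/34*12 - 1/34*12*22)) = -5264*(-11644 + (103/34 - 378/17 - 132/17)) = -5264*(-11644 - 917/34) = -5264*(-396813/34) = 1044411816/17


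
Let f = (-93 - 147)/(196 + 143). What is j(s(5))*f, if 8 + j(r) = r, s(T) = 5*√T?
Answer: 640/113 - 400*√5/113 ≈ -2.2516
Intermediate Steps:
j(r) = -8 + r
f = -80/113 (f = -240/339 = -240*1/339 = -80/113 ≈ -0.70796)
j(s(5))*f = (-8 + 5*√5)*(-80/113) = 640/113 - 400*√5/113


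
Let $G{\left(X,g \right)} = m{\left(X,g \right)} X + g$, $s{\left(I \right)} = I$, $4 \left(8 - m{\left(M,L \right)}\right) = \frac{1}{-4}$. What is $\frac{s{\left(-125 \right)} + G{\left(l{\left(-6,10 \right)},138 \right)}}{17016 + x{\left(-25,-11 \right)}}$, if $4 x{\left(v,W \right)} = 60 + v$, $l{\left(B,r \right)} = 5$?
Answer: $\frac{853}{272396} \approx 0.0031315$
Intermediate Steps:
$m{\left(M,L \right)} = \frac{129}{16}$ ($m{\left(M,L \right)} = 8 - \frac{1}{4 \left(-4\right)} = 8 - - \frac{1}{16} = 8 + \frac{1}{16} = \frac{129}{16}$)
$x{\left(v,W \right)} = 15 + \frac{v}{4}$ ($x{\left(v,W \right)} = \frac{60 + v}{4} = 15 + \frac{v}{4}$)
$G{\left(X,g \right)} = g + \frac{129 X}{16}$ ($G{\left(X,g \right)} = \frac{129 X}{16} + g = g + \frac{129 X}{16}$)
$\frac{s{\left(-125 \right)} + G{\left(l{\left(-6,10 \right)},138 \right)}}{17016 + x{\left(-25,-11 \right)}} = \frac{-125 + \left(138 + \frac{129}{16} \cdot 5\right)}{17016 + \left(15 + \frac{1}{4} \left(-25\right)\right)} = \frac{-125 + \left(138 + \frac{645}{16}\right)}{17016 + \left(15 - \frac{25}{4}\right)} = \frac{-125 + \frac{2853}{16}}{17016 + \frac{35}{4}} = \frac{853}{16 \cdot \frac{68099}{4}} = \frac{853}{16} \cdot \frac{4}{68099} = \frac{853}{272396}$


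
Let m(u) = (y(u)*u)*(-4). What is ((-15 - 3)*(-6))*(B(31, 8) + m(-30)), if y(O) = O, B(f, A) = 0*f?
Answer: -388800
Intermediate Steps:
B(f, A) = 0
m(u) = -4*u² (m(u) = (u*u)*(-4) = u²*(-4) = -4*u²)
((-15 - 3)*(-6))*(B(31, 8) + m(-30)) = ((-15 - 3)*(-6))*(0 - 4*(-30)²) = (-18*(-6))*(0 - 4*900) = 108*(0 - 3600) = 108*(-3600) = -388800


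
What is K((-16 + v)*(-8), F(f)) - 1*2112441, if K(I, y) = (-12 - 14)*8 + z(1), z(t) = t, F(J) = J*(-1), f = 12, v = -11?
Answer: -2112648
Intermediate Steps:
F(J) = -J
K(I, y) = -207 (K(I, y) = (-12 - 14)*8 + 1 = -26*8 + 1 = -208 + 1 = -207)
K((-16 + v)*(-8), F(f)) - 1*2112441 = -207 - 1*2112441 = -207 - 2112441 = -2112648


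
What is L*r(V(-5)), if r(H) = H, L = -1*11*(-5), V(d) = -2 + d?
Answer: -385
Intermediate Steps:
L = 55 (L = -11*(-5) = 55)
L*r(V(-5)) = 55*(-2 - 5) = 55*(-7) = -385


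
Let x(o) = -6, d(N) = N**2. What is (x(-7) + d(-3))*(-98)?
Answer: -294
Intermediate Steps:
(x(-7) + d(-3))*(-98) = (-6 + (-3)**2)*(-98) = (-6 + 9)*(-98) = 3*(-98) = -294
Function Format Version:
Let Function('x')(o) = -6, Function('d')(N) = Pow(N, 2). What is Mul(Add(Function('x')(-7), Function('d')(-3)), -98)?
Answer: -294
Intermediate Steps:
Mul(Add(Function('x')(-7), Function('d')(-3)), -98) = Mul(Add(-6, Pow(-3, 2)), -98) = Mul(Add(-6, 9), -98) = Mul(3, -98) = -294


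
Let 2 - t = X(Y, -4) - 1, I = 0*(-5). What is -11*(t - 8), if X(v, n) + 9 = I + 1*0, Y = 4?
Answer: -44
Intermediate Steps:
I = 0
X(v, n) = -9 (X(v, n) = -9 + (0 + 1*0) = -9 + (0 + 0) = -9 + 0 = -9)
t = 12 (t = 2 - (-9 - 1) = 2 - 1*(-10) = 2 + 10 = 12)
-11*(t - 8) = -11*(12 - 8) = -11*4 = -44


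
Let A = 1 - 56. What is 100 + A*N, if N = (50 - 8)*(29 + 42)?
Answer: -163910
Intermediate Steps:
N = 2982 (N = 42*71 = 2982)
A = -55
100 + A*N = 100 - 55*2982 = 100 - 164010 = -163910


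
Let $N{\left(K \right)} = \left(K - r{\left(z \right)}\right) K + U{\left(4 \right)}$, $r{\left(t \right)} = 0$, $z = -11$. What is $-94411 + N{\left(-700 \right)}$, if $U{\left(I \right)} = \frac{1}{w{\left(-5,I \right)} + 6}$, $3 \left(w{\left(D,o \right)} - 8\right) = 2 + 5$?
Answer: $\frac{19383864}{49} \approx 3.9559 \cdot 10^{5}$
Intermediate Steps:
$w{\left(D,o \right)} = \frac{31}{3}$ ($w{\left(D,o \right)} = 8 + \frac{2 + 5}{3} = 8 + \frac{1}{3} \cdot 7 = 8 + \frac{7}{3} = \frac{31}{3}$)
$U{\left(I \right)} = \frac{3}{49}$ ($U{\left(I \right)} = \frac{1}{\frac{31}{3} + 6} = \frac{1}{\frac{49}{3}} = \frac{3}{49}$)
$N{\left(K \right)} = \frac{3}{49} + K^{2}$ ($N{\left(K \right)} = \left(K - 0\right) K + \frac{3}{49} = \left(K + 0\right) K + \frac{3}{49} = K K + \frac{3}{49} = K^{2} + \frac{3}{49} = \frac{3}{49} + K^{2}$)
$-94411 + N{\left(-700 \right)} = -94411 + \left(\frac{3}{49} + \left(-700\right)^{2}\right) = -94411 + \left(\frac{3}{49} + 490000\right) = -94411 + \frac{24010003}{49} = \frac{19383864}{49}$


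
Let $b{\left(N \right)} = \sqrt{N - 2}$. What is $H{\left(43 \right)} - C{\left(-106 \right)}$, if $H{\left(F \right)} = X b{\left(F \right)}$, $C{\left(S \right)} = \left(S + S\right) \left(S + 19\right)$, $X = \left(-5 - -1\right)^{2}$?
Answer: $-18444 + 16 \sqrt{41} \approx -18342.0$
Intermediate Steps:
$b{\left(N \right)} = \sqrt{-2 + N}$
$X = 16$ ($X = \left(-5 + 1\right)^{2} = \left(-4\right)^{2} = 16$)
$C{\left(S \right)} = 2 S \left(19 + S\right)$
$H{\left(F \right)} = 16 \sqrt{-2 + F}$
$H{\left(43 \right)} - C{\left(-106 \right)} = 16 \sqrt{-2 + 43} - 2 \left(-106\right) \left(19 - 106\right) = 16 \sqrt{41} - 2 \left(-106\right) \left(-87\right) = 16 \sqrt{41} - 18444 = -18444 + 16 \sqrt{41}$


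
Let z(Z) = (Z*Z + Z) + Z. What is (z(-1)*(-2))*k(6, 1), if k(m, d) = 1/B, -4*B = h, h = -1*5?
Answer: 8/5 ≈ 1.6000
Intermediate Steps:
h = -5
B = 5/4 (B = -1/4*(-5) = 5/4 ≈ 1.2500)
k(m, d) = 4/5 (k(m, d) = 1/(5/4) = 4/5)
z(Z) = Z**2 + 2*Z (z(Z) = (Z**2 + Z) + Z = (Z + Z**2) + Z = Z**2 + 2*Z)
(z(-1)*(-2))*k(6, 1) = (-(2 - 1)*(-2))*(4/5) = (-1*1*(-2))*(4/5) = -1*(-2)*(4/5) = 2*(4/5) = 8/5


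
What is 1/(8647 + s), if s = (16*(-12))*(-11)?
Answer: 1/10759 ≈ 9.2945e-5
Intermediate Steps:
s = 2112 (s = -192*(-11) = 2112)
1/(8647 + s) = 1/(8647 + 2112) = 1/10759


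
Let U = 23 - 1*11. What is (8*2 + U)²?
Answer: 784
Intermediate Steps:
U = 12 (U = 23 - 11 = 12)
(8*2 + U)² = (8*2 + 12)² = (16 + 12)² = 28² = 784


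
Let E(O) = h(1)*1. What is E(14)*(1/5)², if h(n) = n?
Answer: 1/25 ≈ 0.040000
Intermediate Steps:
E(O) = 1 (E(O) = 1*1 = 1)
E(14)*(1/5)² = 1*(1/5)² = 1*(⅕)² = 1*(1/25) = 1/25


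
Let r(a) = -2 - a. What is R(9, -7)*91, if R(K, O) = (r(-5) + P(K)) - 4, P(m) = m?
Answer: 728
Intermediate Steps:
R(K, O) = -1 + K (R(K, O) = ((-2 - 1*(-5)) + K) - 4 = ((-2 + 5) + K) - 4 = (3 + K) - 4 = -1 + K)
R(9, -7)*91 = (-1 + 9)*91 = 8*91 = 728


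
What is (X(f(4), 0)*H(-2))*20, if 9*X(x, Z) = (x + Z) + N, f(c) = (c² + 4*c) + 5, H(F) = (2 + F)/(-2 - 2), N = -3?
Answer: 0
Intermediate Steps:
H(F) = -½ - F/4 (H(F) = (2 + F)/(-4) = (2 + F)*(-¼) = -½ - F/4)
f(c) = 5 + c² + 4*c
X(x, Z) = -⅓ + Z/9 + x/9 (X(x, Z) = ((x + Z) - 3)/9 = ((Z + x) - 3)/9 = (-3 + Z + x)/9 = -⅓ + Z/9 + x/9)
(X(f(4), 0)*H(-2))*20 = ((-⅓ + (⅑)*0 + (5 + 4² + 4*4)/9)*(-½ - ¼*(-2)))*20 = ((-⅓ + 0 + (5 + 16 + 16)/9)*(-½ + ½))*20 = ((-⅓ + 0 + (⅑)*37)*0)*20 = ((-⅓ + 0 + 37/9)*0)*20 = ((34/9)*0)*20 = 0*20 = 0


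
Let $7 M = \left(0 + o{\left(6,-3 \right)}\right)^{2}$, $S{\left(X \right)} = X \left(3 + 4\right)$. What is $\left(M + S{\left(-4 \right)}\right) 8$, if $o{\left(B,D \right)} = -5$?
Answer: $- \frac{1368}{7} \approx -195.43$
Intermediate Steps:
$S{\left(X \right)} = 7 X$ ($S{\left(X \right)} = X 7 = 7 X$)
$M = \frac{25}{7}$ ($M = \frac{\left(0 - 5\right)^{2}}{7} = \frac{\left(-5\right)^{2}}{7} = \frac{1}{7} \cdot 25 = \frac{25}{7} \approx 3.5714$)
$\left(M + S{\left(-4 \right)}\right) 8 = \left(\frac{25}{7} + 7 \left(-4\right)\right) 8 = \left(\frac{25}{7} - 28\right) 8 = \left(- \frac{171}{7}\right) 8 = - \frac{1368}{7}$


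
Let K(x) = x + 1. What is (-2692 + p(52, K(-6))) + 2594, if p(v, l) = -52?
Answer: -150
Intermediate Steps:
K(x) = 1 + x
(-2692 + p(52, K(-6))) + 2594 = (-2692 - 52) + 2594 = -2744 + 2594 = -150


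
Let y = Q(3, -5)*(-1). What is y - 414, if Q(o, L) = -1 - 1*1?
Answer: -412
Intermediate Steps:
Q(o, L) = -2 (Q(o, L) = -1 - 1 = -2)
y = 2 (y = -2*(-1) = 2)
y - 414 = 2 - 414 = -412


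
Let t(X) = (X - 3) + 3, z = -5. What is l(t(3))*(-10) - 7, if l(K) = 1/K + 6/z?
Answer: 5/3 ≈ 1.6667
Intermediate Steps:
t(X) = X (t(X) = (-3 + X) + 3 = X)
l(K) = -6/5 + 1/K (l(K) = 1/K + 6/(-5) = 1/K + 6*(-⅕) = 1/K - 6/5 = -6/5 + 1/K)
l(t(3))*(-10) - 7 = (-6/5 + 1/3)*(-10) - 7 = (-6/5 + ⅓)*(-10) - 7 = -13/15*(-10) - 7 = 26/3 - 7 = 5/3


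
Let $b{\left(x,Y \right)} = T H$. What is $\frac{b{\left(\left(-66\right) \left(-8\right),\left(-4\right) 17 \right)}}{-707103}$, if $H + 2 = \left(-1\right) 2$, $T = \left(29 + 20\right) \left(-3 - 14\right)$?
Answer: $- \frac{3332}{707103} \approx -0.0047122$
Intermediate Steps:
$T = -833$ ($T = 49 \left(-17\right) = -833$)
$H = -4$ ($H = -2 - 2 = -4$)
$b{\left(x,Y \right)} = 3332$ ($b{\left(x,Y \right)} = \left(-833\right) \left(-4\right) = 3332$)
$\frac{b{\left(\left(-66\right) \left(-8\right),\left(-4\right) 17 \right)}}{-707103} = \frac{3332}{-707103} = 3332 \left(- \frac{1}{707103}\right) = - \frac{3332}{707103}$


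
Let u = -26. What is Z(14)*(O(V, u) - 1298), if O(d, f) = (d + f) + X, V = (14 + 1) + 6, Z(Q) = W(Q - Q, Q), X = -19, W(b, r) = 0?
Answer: 0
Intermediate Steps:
Z(Q) = 0
V = 21 (V = 15 + 6 = 21)
O(d, f) = -19 + d + f (O(d, f) = (d + f) - 19 = -19 + d + f)
Z(14)*(O(V, u) - 1298) = 0*((-19 + 21 - 26) - 1298) = 0*(-24 - 1298) = 0*(-1322) = 0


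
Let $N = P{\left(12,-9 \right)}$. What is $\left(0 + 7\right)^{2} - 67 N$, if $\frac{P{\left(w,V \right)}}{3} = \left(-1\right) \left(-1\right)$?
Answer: $-152$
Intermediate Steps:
$P{\left(w,V \right)} = 3$ ($P{\left(w,V \right)} = 3 \left(\left(-1\right) \left(-1\right)\right) = 3 \cdot 1 = 3$)
$N = 3$
$\left(0 + 7\right)^{2} - 67 N = \left(0 + 7\right)^{2} - 201 = 7^{2} - 201 = 49 - 201 = -152$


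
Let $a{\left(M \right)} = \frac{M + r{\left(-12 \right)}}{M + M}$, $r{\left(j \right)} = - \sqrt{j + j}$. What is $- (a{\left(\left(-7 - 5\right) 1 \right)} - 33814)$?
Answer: $\frac{67627}{2} - \frac{i \sqrt{6}}{12} \approx 33814.0 - 0.20412 i$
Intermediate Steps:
$r{\left(j \right)} = - \sqrt{2} \sqrt{j}$ ($r{\left(j \right)} = - \sqrt{2 j} = - \sqrt{2} \sqrt{j}$)
$a{\left(M \right)} = \frac{M - 2 i \sqrt{6}}{2 M}$ ($a{\left(M \right)} = \frac{M - \sqrt{2} \sqrt{-12}}{M + M} = \frac{M - \sqrt{2} \cdot 2 i \sqrt{3}}{2 M} = \left(M - 2 i \sqrt{6}\right) \frac{1}{2 M} = \frac{M - 2 i \sqrt{6}}{2 M}$)
$- (a{\left(\left(-7 - 5\right) 1 \right)} - 33814) = - (\frac{\frac{\left(-7 - 5\right) 1}{2} - i \sqrt{6}}{\left(-7 - 5\right) 1} - 33814) = - (\frac{\frac{\left(-12\right) 1}{2} - i \sqrt{6}}{\left(-12\right) 1} - 33814) = - (\frac{\frac{1}{2} \left(-12\right) - i \sqrt{6}}{-12} - 33814) = - (- \frac{-6 - i \sqrt{6}}{12} - 33814) = - (\left(\frac{1}{2} + \frac{i \sqrt{6}}{12}\right) - 33814) = - (- \frac{67627}{2} + \frac{i \sqrt{6}}{12}) = \frac{67627}{2} - \frac{i \sqrt{6}}{12}$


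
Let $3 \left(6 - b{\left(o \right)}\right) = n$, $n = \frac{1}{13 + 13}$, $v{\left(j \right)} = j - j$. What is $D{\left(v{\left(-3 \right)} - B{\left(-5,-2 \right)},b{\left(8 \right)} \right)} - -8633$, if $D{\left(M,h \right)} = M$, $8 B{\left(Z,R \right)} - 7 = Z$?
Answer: $\frac{34531}{4} \approx 8632.8$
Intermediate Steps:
$B{\left(Z,R \right)} = \frac{7}{8} + \frac{Z}{8}$
$v{\left(j \right)} = 0$
$n = \frac{1}{26} \approx 0.038462$
$b{\left(o \right)} = \frac{467}{78}$ ($b{\left(o \right)} = 6 - \frac{1}{78} = \frac{467}{78}$)
$D{\left(v{\left(-3 \right)} - B{\left(-5,-2 \right)},b{\left(8 \right)} \right)} - -8633 = \left(0 - \left(\frac{7}{8} + \frac{1}{8} \left(-5\right)\right)\right) - -8633 = \left(0 - \left(\frac{7}{8} - \frac{5}{8}\right)\right) + 8633 = \left(0 - \frac{1}{4}\right) + 8633 = - \frac{1}{4} + 8633 = \frac{34531}{4}$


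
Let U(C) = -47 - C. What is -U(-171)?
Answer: -124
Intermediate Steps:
-U(-171) = -(-47 - 1*(-171)) = -(-47 + 171) = -1*124 = -124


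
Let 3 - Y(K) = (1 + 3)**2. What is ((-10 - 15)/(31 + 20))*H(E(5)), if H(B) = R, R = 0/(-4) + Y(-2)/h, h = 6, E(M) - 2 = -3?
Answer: 325/306 ≈ 1.0621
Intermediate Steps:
E(M) = -1 (E(M) = 2 - 3 = -1)
Y(K) = -13 (Y(K) = 3 - (1 + 3)**2 = 3 - 1*4**2 = 3 - 1*16 = 3 - 16 = -13)
R = -13/6 (R = 0/(-4) - 13/6 = 0*(-1/4) - 13*1/6 = 0 - 13/6 = -13/6 ≈ -2.1667)
H(B) = -13/6
((-10 - 15)/(31 + 20))*H(E(5)) = ((-10 - 15)/(31 + 20))*(-13/6) = -25/51*(-13/6) = 325/306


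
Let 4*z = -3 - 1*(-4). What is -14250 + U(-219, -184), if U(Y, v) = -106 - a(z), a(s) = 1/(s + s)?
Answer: -14358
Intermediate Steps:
z = ¼ (z = (-3 - 1*(-4))/4 = (-3 + 4)/4 = (¼)*1 = ¼ ≈ 0.25000)
a(s) = 1/(2*s)
U(Y, v) = -108 (U(Y, v) = -106 - 1/(2*¼) = -106 - 4/2 = -106 - 1*2 = -106 - 2 = -108)
-14250 + U(-219, -184) = -14250 - 108 = -14358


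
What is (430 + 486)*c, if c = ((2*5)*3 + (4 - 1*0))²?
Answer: 1058896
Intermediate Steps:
c = 1156 (c = (10*3 + (4 + 0))² = (30 + 4)² = 34² = 1156)
(430 + 486)*c = (430 + 486)*1156 = 916*1156 = 1058896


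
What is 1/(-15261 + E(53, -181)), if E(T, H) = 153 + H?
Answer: -1/15289 ≈ -6.5407e-5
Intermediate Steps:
1/(-15261 + E(53, -181)) = 1/(-15261 + (153 - 181)) = 1/(-15261 - 28) = 1/(-15289) = -1/15289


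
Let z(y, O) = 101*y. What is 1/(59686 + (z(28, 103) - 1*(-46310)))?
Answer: 1/108824 ≈ 9.1892e-6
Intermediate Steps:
1/(59686 + (z(28, 103) - 1*(-46310))) = 1/(59686 + (101*28 - 1*(-46310))) = 1/(59686 + (2828 + 46310)) = 1/(59686 + 49138) = 1/108824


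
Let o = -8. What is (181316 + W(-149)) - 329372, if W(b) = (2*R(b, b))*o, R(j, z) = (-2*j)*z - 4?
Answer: 562440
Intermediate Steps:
R(j, z) = -4 - 2*j*z (R(j, z) = -2*j*z - 4 = -4 - 2*j*z)
W(b) = 64 + 32*b² (W(b) = (2*(-4 - 2*b*b))*(-8) = (2*(-4 - 2*b²))*(-8) = (-8 - 4*b²)*(-8) = 64 + 32*b²)
(181316 + W(-149)) - 329372 = (181316 + (64 + 32*(-149)²)) - 329372 = (181316 + (64 + 32*22201)) - 329372 = (181316 + (64 + 710432)) - 329372 = (181316 + 710496) - 329372 = 891812 - 329372 = 562440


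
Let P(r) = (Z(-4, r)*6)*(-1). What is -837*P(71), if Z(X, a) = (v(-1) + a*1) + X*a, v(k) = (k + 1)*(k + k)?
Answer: -1069686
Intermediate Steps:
v(k) = 2*k*(1 + k) (v(k) = (1 + k)*(2*k) = 2*k*(1 + k))
Z(X, a) = a + X*a (Z(X, a) = (2*(-1)*(1 - 1) + a*1) + X*a = (2*(-1)*0 + a) + X*a = (0 + a) + X*a = a + X*a)
P(r) = 18*r (P(r) = ((r*(1 - 4))*6)*(-1) = ((r*(-3))*6)*(-1) = (-3*r*6)*(-1) = -18*r*(-1) = 18*r)
-837*P(71) = -15066*71 = -837*1278 = -1069686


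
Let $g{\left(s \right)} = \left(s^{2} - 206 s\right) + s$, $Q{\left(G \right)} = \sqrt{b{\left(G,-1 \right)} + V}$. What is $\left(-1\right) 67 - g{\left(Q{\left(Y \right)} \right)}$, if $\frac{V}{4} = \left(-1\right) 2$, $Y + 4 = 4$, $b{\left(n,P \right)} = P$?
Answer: $-58 + 615 i \approx -58.0 + 615.0 i$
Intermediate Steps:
$Y = 0$ ($Y = -4 + 4 = 0$)
$V = -8$ ($V = 4 \left(\left(-1\right) 2\right) = 4 \left(-2\right) = -8$)
$Q{\left(G \right)} = 3 i$ ($Q{\left(G \right)} = \sqrt{-1 - 8} = \sqrt{-9} = 3 i$)
$g{\left(s \right)} = s^{2} - 205 s$
$\left(-1\right) 67 - g{\left(Q{\left(Y \right)} \right)} = \left(-1\right) 67 - 3 i \left(-205 + 3 i\right) = -67 - 3 i \left(-205 + 3 i\right)$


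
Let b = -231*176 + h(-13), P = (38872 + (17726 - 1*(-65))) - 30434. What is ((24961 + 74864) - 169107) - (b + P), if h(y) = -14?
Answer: -54841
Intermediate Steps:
P = 26229 (P = (38872 + (17726 + 65)) - 30434 = (38872 + 17791) - 30434 = 56663 - 30434 = 26229)
b = -40670 (b = -231*176 - 14 = -40656 - 14 = -40670)
((24961 + 74864) - 169107) - (b + P) = ((24961 + 74864) - 169107) - (-40670 + 26229) = (99825 - 169107) - 1*(-14441) = -69282 + 14441 = -54841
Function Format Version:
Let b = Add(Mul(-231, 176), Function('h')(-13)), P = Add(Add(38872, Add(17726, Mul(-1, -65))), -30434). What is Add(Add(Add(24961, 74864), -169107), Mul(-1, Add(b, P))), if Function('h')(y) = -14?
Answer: -54841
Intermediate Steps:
P = 26229 (P = Add(Add(38872, Add(17726, 65)), -30434) = Add(Add(38872, 17791), -30434) = Add(56663, -30434) = 26229)
b = -40670 (b = Add(Mul(-231, 176), -14) = Add(-40656, -14) = -40670)
Add(Add(Add(24961, 74864), -169107), Mul(-1, Add(b, P))) = Add(Add(Add(24961, 74864), -169107), Mul(-1, Add(-40670, 26229))) = Add(Add(99825, -169107), Mul(-1, -14441)) = Add(-69282, 14441) = -54841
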